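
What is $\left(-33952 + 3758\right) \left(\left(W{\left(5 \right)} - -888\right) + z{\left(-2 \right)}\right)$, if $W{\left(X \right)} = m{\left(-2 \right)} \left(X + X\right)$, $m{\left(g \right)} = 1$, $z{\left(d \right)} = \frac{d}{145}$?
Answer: $- \frac{3931500352}{145} \approx -2.7114 \cdot 10^{7}$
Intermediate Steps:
$z{\left(d \right)} = \frac{d}{145}$ ($z{\left(d \right)} = d \frac{1}{145} = \frac{d}{145}$)
$W{\left(X \right)} = 2 X$ ($W{\left(X \right)} = 1 \left(X + X\right) = 1 \cdot 2 X = 2 X$)
$\left(-33952 + 3758\right) \left(\left(W{\left(5 \right)} - -888\right) + z{\left(-2 \right)}\right) = \left(-33952 + 3758\right) \left(\left(2 \cdot 5 - -888\right) + \frac{1}{145} \left(-2\right)\right) = - 30194 \left(\left(10 + 888\right) - \frac{2}{145}\right) = - 30194 \left(898 - \frac{2}{145}\right) = \left(-30194\right) \frac{130208}{145} = - \frac{3931500352}{145}$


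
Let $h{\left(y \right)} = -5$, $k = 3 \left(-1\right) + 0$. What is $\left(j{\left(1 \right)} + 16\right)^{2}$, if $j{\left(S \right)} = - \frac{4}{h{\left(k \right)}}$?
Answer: $\frac{7056}{25} \approx 282.24$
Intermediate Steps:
$k = -3$ ($k = -3 + 0 = -3$)
$j{\left(S \right)} = \frac{4}{5}$ ($j{\left(S \right)} = - \frac{4}{-5} = \left(-4\right) \left(- \frac{1}{5}\right) = \frac{4}{5}$)
$\left(j{\left(1 \right)} + 16\right)^{2} = \left(\frac{4}{5} + 16\right)^{2} = \left(\frac{84}{5}\right)^{2} = \frac{7056}{25}$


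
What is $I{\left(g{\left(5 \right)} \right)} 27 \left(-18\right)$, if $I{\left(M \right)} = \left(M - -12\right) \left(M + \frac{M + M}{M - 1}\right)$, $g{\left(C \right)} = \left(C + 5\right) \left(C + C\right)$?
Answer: $- \frac{61084800}{11} \approx -5.5532 \cdot 10^{6}$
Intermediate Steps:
$g{\left(C \right)} = 2 C \left(5 + C\right)$ ($g{\left(C \right)} = \left(5 + C\right) 2 C = 2 C \left(5 + C\right)$)
$I{\left(M \right)} = \left(12 + M\right) \left(M + \frac{2 M}{-1 + M}\right)$ ($I{\left(M \right)} = \left(M + 12\right) \left(M + \frac{2 M}{-1 + M}\right) = \left(12 + M\right) \left(M + \frac{2 M}{-1 + M}\right)$)
$I{\left(g{\left(5 \right)} \right)} 27 \left(-18\right) = \frac{2 \cdot 5 \left(5 + 5\right) \left(12 + \left(2 \cdot 5 \left(5 + 5\right)\right)^{2} + 13 \cdot 2 \cdot 5 \left(5 + 5\right)\right)}{-1 + 2 \cdot 5 \left(5 + 5\right)} 27 \left(-18\right) = \frac{2 \cdot 5 \cdot 10 \left(12 + \left(2 \cdot 5 \cdot 10\right)^{2} + 13 \cdot 2 \cdot 5 \cdot 10\right)}{-1 + 2 \cdot 5 \cdot 10} \cdot 27 \left(-18\right) = \frac{100 \left(12 + 100^{2} + 13 \cdot 100\right)}{-1 + 100} \cdot 27 \left(-18\right) = \frac{100 \left(12 + 10000 + 1300\right)}{99} \cdot 27 \left(-18\right) = 100 \cdot \frac{1}{99} \cdot 11312 \cdot 27 \left(-18\right) = \frac{1131200}{99} \cdot 27 \left(-18\right) = \frac{3393600}{11} \left(-18\right) = - \frac{61084800}{11}$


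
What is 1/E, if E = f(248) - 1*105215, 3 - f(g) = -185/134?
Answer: -134/14098223 ≈ -9.5047e-6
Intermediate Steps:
f(g) = 587/134 (f(g) = 3 - (-185)/134 = 3 - 1*(-185/134) = 3 + 185/134 = 587/134)
E = -14098223/134 (E = 587/134 - 1*105215 = 587/134 - 105215 = -14098223/134 ≈ -1.0521e+5)
1/E = 1/(-14098223/134) = -134/14098223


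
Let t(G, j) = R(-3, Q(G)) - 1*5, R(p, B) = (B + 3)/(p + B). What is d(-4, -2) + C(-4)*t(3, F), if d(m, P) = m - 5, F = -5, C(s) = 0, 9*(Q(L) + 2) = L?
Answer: -9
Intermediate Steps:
Q(L) = -2 + L/9
d(m, P) = -5 + m
R(p, B) = (3 + B)/(B + p)
t(G, j) = -5 + (1 + G/9)/(-5 + G/9) (t(G, j) = (3 + (-2 + G/9))/((-2 + G/9) - 3) - 1*5 = (1 + G/9)/(-5 + G/9) - 5 = -5 + (1 + G/9)/(-5 + G/9))
d(-4, -2) + C(-4)*t(3, F) = (-5 - 4) + 0*(2*(117 - 2*3)/(-45 + 3)) = -9 + 0*(2*(117 - 6)/(-42)) = -9 + 0*(2*(-1/42)*111) = -9 + 0*(-37/7) = -9 + 0 = -9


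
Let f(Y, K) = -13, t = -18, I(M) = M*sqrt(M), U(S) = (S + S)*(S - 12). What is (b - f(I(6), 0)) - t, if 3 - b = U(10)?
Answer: 74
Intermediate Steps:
U(S) = 2*S*(-12 + S) (U(S) = (2*S)*(-12 + S) = 2*S*(-12 + S))
I(M) = M**(3/2)
b = 43 (b = 3 - 2*10*(-12 + 10) = 3 - 2*10*(-2) = 3 - 1*(-40) = 3 + 40 = 43)
(b - f(I(6), 0)) - t = (43 - 1*(-13)) - 1*(-18) = (43 + 13) + 18 = 56 + 18 = 74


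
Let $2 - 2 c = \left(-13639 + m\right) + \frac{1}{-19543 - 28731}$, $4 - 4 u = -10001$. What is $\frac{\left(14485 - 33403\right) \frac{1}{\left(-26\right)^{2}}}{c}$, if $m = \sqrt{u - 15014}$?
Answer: $- \frac{50114887164320235}{12214723733567276506} - \frac{1836921306657 i \sqrt{50051}}{12214723733567276506} \approx -0.0041028 - 3.3644 \cdot 10^{-5} i$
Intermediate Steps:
$u = \frac{10005}{4}$ ($u = 1 - - \frac{10001}{4} = 1 + \frac{10001}{4} = \frac{10005}{4} \approx 2501.3$)
$m = \frac{i \sqrt{50051}}{2}$ ($m = \sqrt{\frac{10005}{4} - 15014} = \sqrt{- \frac{50051}{4}} = \frac{i \sqrt{50051}}{2} \approx 111.86 i$)
$c = \frac{658505635}{96548} - \frac{i \sqrt{50051}}{4}$ ($c = 1 - \frac{\left(-13639 + \frac{i \sqrt{50051}}{2}\right) + \frac{1}{-19543 - 28731}}{2} = 1 - \frac{\left(-13639 + \frac{i \sqrt{50051}}{2}\right) + \frac{1}{-48274}}{2} = 1 - \frac{\left(-13639 + \frac{i \sqrt{50051}}{2}\right) - \frac{1}{48274}}{2} = 1 - \frac{- \frac{658409087}{48274} + \frac{i \sqrt{50051}}{2}}{2} = 1 + \left(\frac{658409087}{96548} - \frac{i \sqrt{50051}}{4}\right) = \frac{658505635}{96548} - \frac{i \sqrt{50051}}{4} \approx 6820.5 - 55.93 i$)
$\frac{\left(14485 - 33403\right) \frac{1}{\left(-26\right)^{2}}}{c} = \frac{\left(14485 - 33403\right) \frac{1}{\left(-26\right)^{2}}}{\frac{658505635}{96548} - \frac{i \sqrt{50051}}{4}} = \frac{\left(14485 - 33403\right) \frac{1}{676}}{\frac{658505635}{96548} - \frac{i \sqrt{50051}}{4}} = \frac{\left(-18918\right) \frac{1}{676}}{\frac{658505635}{96548} - \frac{i \sqrt{50051}}{4}} = - \frac{9459}{338 \left(\frac{658505635}{96548} - \frac{i \sqrt{50051}}{4}\right)}$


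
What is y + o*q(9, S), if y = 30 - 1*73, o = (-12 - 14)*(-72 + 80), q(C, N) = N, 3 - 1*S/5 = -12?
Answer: -15643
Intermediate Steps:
S = 75 (S = 15 - 5*(-12) = 15 + 60 = 75)
o = -208 (o = -26*8 = -208)
y = -43 (y = 30 - 73 = -43)
y + o*q(9, S) = -43 - 208*75 = -43 - 15600 = -15643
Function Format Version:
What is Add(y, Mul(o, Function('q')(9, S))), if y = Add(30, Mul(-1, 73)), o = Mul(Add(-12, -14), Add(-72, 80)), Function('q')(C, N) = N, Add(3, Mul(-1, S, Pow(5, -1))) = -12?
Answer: -15643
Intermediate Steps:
S = 75 (S = Add(15, Mul(-5, -12)) = Add(15, 60) = 75)
o = -208 (o = Mul(-26, 8) = -208)
y = -43 (y = Add(30, -73) = -43)
Add(y, Mul(o, Function('q')(9, S))) = Add(-43, Mul(-208, 75)) = Add(-43, -15600) = -15643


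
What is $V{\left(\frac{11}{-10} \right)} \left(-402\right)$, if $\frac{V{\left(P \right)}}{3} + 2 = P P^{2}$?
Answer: $\frac{2008593}{500} \approx 4017.2$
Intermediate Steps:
$V{\left(P \right)} = -6 + 3 P^{3}$ ($V{\left(P \right)} = -6 + 3 P P^{2} = -6 + 3 P^{3}$)
$V{\left(\frac{11}{-10} \right)} \left(-402\right) = \left(-6 + 3 \left(\frac{11}{-10}\right)^{3}\right) \left(-402\right) = \left(-6 + 3 \left(11 \left(- \frac{1}{10}\right)\right)^{3}\right) \left(-402\right) = \left(-6 + 3 \left(- \frac{11}{10}\right)^{3}\right) \left(-402\right) = \left(-6 + 3 \left(- \frac{1331}{1000}\right)\right) \left(-402\right) = \left(-6 - \frac{3993}{1000}\right) \left(-402\right) = \left(- \frac{9993}{1000}\right) \left(-402\right) = \frac{2008593}{500}$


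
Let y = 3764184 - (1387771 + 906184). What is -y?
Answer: -1470229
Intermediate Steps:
y = 1470229 (y = 3764184 - 1*2293955 = 3764184 - 2293955 = 1470229)
-y = -1*1470229 = -1470229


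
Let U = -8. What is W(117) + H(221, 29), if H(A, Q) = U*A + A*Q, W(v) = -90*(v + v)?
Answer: -16419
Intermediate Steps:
W(v) = -180*v
H(A, Q) = -8*A + A*Q
W(117) + H(221, 29) = -180*117 + 221*(-8 + 29) = -21060 + 221*21 = -21060 + 4641 = -16419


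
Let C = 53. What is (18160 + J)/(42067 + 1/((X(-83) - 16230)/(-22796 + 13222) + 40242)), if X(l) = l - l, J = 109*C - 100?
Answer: 4592116265253/8104063222910 ≈ 0.56664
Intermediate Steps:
J = 5677 (J = 109*53 - 100 = 5777 - 100 = 5677)
X(l) = 0
(18160 + J)/(42067 + 1/((X(-83) - 16230)/(-22796 + 13222) + 40242)) = (18160 + 5677)/(42067 + 1/((0 - 16230)/(-22796 + 13222) + 40242)) = 23837/(42067 + 1/(-16230/(-9574) + 40242)) = 23837/(42067 + 1/(-16230*(-1/9574) + 40242)) = 23837/(42067 + 1/(8115/4787 + 40242)) = 23837/(42067 + 1/(192646569/4787)) = 23837/(42067 + 4787/192646569) = 23837/(8104063222910/192646569) = 23837*(192646569/8104063222910) = 4592116265253/8104063222910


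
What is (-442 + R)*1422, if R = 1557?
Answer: 1585530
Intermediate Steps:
(-442 + R)*1422 = (-442 + 1557)*1422 = 1115*1422 = 1585530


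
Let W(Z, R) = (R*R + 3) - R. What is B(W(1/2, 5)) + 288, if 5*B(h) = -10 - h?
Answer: 1407/5 ≈ 281.40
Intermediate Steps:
W(Z, R) = 3 + R**2 - R (W(Z, R) = (R**2 + 3) - R = (3 + R**2) - R = 3 + R**2 - R)
B(h) = -2 - h/5 (B(h) = (-10 - h)/5 = -2 - h/5)
B(W(1/2, 5)) + 288 = (-2 - (3 + 5**2 - 1*5)/5) + 288 = (-2 - (3 + 25 - 5)/5) + 288 = (-2 - 1/5*23) + 288 = (-2 - 23/5) + 288 = -33/5 + 288 = 1407/5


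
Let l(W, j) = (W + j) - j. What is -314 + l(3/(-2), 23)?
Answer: -631/2 ≈ -315.50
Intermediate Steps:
l(W, j) = W
-314 + l(3/(-2), 23) = -314 + 3/(-2) = -314 + 3*(-½) = -314 - 3/2 = -631/2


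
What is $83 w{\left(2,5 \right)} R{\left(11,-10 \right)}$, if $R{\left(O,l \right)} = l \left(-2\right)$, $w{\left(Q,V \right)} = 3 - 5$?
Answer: $-3320$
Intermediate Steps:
$w{\left(Q,V \right)} = -2$
$R{\left(O,l \right)} = - 2 l$
$83 w{\left(2,5 \right)} R{\left(11,-10 \right)} = 83 \left(-2\right) \left(\left(-2\right) \left(-10\right)\right) = \left(-166\right) 20 = -3320$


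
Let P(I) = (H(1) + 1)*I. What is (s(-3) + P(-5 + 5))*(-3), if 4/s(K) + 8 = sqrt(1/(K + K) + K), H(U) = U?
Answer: 576/403 + 12*I*sqrt(114)/403 ≈ 1.4293 + 0.31793*I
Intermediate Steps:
s(K) = 4/(-8 + sqrt(K + 1/(2*K))) (s(K) = 4/(-8 + sqrt(1/(K + K) + K)) = 4/(-8 + sqrt(1/(2*K) + K)) = 4/(-8 + sqrt(K + 1/(2*K))))
P(I) = 2*I (P(I) = (1 + 1)*I = 2*I)
(s(-3) + P(-5 + 5))*(-3) = (8/(-16 + sqrt(2)*sqrt(1/(-3) + 2*(-3))) + 2*(-5 + 5))*(-3) = (8/(-16 + sqrt(2)*sqrt(-1/3 - 6)) + 2*0)*(-3) = (8/(-16 + sqrt(2)*sqrt(-19/3)) + 0)*(-3) = (8/(-16 + sqrt(2)*(I*sqrt(57)/3)) + 0)*(-3) = (8/(-16 + I*sqrt(114)/3) + 0)*(-3) = (8/(-16 + I*sqrt(114)/3))*(-3) = -24/(-16 + I*sqrt(114)/3)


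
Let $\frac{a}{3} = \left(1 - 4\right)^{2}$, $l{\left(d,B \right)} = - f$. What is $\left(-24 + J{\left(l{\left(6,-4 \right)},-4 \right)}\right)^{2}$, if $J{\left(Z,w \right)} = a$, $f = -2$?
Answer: $9$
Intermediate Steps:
$l{\left(d,B \right)} = 2$ ($l{\left(d,B \right)} = \left(-1\right) \left(-2\right) = 2$)
$a = 27$ ($a = 3 \left(1 - 4\right)^{2} = 3 \left(-3\right)^{2} = 3 \cdot 9 = 27$)
$J{\left(Z,w \right)} = 27$
$\left(-24 + J{\left(l{\left(6,-4 \right)},-4 \right)}\right)^{2} = \left(-24 + 27\right)^{2} = 3^{2} = 9$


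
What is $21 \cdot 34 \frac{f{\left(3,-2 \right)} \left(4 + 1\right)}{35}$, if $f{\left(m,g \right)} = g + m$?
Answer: $102$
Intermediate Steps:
$21 \cdot 34 \frac{f{\left(3,-2 \right)} \left(4 + 1\right)}{35} = 21 \cdot 34 \frac{\left(-2 + 3\right) \left(4 + 1\right)}{35} = 714 \cdot 1 \cdot 5 \cdot \frac{1}{35} = 714 \cdot 5 \cdot \frac{1}{35} = 714 \cdot \frac{1}{7} = 102$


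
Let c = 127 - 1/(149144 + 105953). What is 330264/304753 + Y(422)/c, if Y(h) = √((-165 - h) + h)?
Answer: 330264/304753 + 255097*I*√165/32397318 ≈ 1.0837 + 0.10114*I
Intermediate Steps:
Y(h) = I*√165 (Y(h) = √(-165) = I*√165)
c = 32397318/255097 (c = 127 - 1/255097 = 32397318/255097 ≈ 127.00)
330264/304753 + Y(422)/c = 330264/304753 + (I*√165)/(32397318/255097) = 330264*(1/304753) + (I*√165)*(255097/32397318) = 330264/304753 + 255097*I*√165/32397318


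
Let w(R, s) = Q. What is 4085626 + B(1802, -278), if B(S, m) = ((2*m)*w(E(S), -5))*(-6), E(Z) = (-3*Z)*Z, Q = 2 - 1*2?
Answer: 4085626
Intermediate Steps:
Q = 0 (Q = 2 - 2 = 0)
E(Z) = -3*Z²
w(R, s) = 0
B(S, m) = 0 (B(S, m) = ((2*m)*0)*(-6) = 0*(-6) = 0)
4085626 + B(1802, -278) = 4085626 + 0 = 4085626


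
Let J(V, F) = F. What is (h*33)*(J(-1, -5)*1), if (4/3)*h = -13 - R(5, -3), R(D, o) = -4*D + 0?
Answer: -3465/4 ≈ -866.25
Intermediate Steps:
R(D, o) = -4*D
h = 21/4 (h = 3*(-13 - (-4)*5)/4 = 3*(-13 - 1*(-20))/4 = 3*(-13 + 20)/4 = (¾)*7 = 21/4 ≈ 5.2500)
(h*33)*(J(-1, -5)*1) = ((21/4)*33)*(-5*1) = (693/4)*(-5) = -3465/4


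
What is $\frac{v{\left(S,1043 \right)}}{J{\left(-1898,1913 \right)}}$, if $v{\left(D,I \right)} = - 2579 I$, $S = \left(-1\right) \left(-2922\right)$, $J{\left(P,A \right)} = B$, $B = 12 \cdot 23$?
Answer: $- \frac{2689897}{276} \approx -9746.0$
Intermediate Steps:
$B = 276$
$J{\left(P,A \right)} = 276$
$S = 2922$
$\frac{v{\left(S,1043 \right)}}{J{\left(-1898,1913 \right)}} = \frac{\left(-2579\right) 1043}{276} = \left(-2689897\right) \frac{1}{276} = - \frac{2689897}{276}$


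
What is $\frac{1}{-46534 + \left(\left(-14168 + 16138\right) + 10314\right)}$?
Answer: $- \frac{1}{34250} \approx -2.9197 \cdot 10^{-5}$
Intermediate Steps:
$\frac{1}{-46534 + \left(\left(-14168 + 16138\right) + 10314\right)} = \frac{1}{-46534 + \left(1970 + 10314\right)} = \frac{1}{-46534 + 12284} = \frac{1}{-34250} = - \frac{1}{34250}$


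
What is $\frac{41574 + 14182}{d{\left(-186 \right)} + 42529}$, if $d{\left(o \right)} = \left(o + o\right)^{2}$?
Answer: $\frac{55756}{180913} \approx 0.30819$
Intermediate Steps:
$d{\left(o \right)} = 4 o^{2}$ ($d{\left(o \right)} = \left(2 o\right)^{2} = 4 o^{2}$)
$\frac{41574 + 14182}{d{\left(-186 \right)} + 42529} = \frac{41574 + 14182}{4 \left(-186\right)^{2} + 42529} = \frac{55756}{4 \cdot 34596 + 42529} = \frac{55756}{138384 + 42529} = \frac{55756}{180913}$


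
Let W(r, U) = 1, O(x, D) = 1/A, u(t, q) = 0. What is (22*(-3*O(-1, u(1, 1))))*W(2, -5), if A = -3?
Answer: 22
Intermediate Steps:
O(x, D) = -⅓ (O(x, D) = 1/(-3) = -⅓)
(22*(-3*O(-1, u(1, 1))))*W(2, -5) = (22*(-3*(-⅓)))*1 = (22*1)*1 = 22*1 = 22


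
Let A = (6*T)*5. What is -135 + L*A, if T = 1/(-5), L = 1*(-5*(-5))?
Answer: -285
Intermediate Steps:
L = 25 (L = 1*25 = 25)
T = -⅕ ≈ -0.20000
A = -6 (A = (6*(-⅕))*5 = -6/5*5 = -6)
-135 + L*A = -135 + 25*(-6) = -135 - 150 = -285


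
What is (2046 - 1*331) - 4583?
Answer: -2868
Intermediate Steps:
(2046 - 1*331) - 4583 = (2046 - 331) - 4583 = 1715 - 4583 = -2868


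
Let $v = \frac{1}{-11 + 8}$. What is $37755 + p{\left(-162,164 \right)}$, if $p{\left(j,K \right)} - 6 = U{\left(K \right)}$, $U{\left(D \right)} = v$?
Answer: $\frac{113282}{3} \approx 37761.0$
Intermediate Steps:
$v = - \frac{1}{3}$ ($v = \frac{1}{-3} = - \frac{1}{3} \approx -0.33333$)
$U{\left(D \right)} = - \frac{1}{3}$
$p{\left(j,K \right)} = \frac{17}{3}$ ($p{\left(j,K \right)} = 6 - \frac{1}{3} = \frac{17}{3}$)
$37755 + p{\left(-162,164 \right)} = 37755 + \frac{17}{3} = \frac{113282}{3}$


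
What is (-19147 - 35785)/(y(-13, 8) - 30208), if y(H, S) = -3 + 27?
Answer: 13733/7546 ≈ 1.8199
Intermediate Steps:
y(H, S) = 24
(-19147 - 35785)/(y(-13, 8) - 30208) = (-19147 - 35785)/(24 - 30208) = -54932/(-30184) = -54932*(-1/30184) = 13733/7546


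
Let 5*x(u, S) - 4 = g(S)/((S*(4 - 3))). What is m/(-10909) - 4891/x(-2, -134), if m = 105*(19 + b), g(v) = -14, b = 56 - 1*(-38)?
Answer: -3575499148/599995 ≈ -5959.2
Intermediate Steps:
b = 94 (b = 56 + 38 = 94)
m = 11865 (m = 105*(19 + 94) = 105*113 = 11865)
x(u, S) = ⅘ - 14/(5*S) (x(u, S) = ⅘ + (-14*1/(S*(4 - 3)))/5 = ⅘ + (-14/S)/5 = ⅘ - 14/(5*S))
m/(-10909) - 4891/x(-2, -134) = 11865/(-10909) - 4891*(-335/(-7 + 2*(-134))) = 11865*(-1/10909) - 4891*(-335/(-7 - 268)) = -11865/10909 - 4891/((⅖)*(-1/134)*(-275)) = -11865/10909 - 4891/55/67 = -11865/10909 - 4891*67/55 = -11865/10909 - 327697/55 = -3575499148/599995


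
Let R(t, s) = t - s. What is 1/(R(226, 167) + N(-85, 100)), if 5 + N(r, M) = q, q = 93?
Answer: 1/147 ≈ 0.0068027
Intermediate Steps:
N(r, M) = 88 (N(r, M) = -5 + 93 = 88)
1/(R(226, 167) + N(-85, 100)) = 1/((226 - 1*167) + 88) = 1/((226 - 167) + 88) = 1/(59 + 88) = 1/147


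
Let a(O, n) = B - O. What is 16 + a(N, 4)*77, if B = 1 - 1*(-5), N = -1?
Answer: 555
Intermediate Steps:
B = 6 (B = 1 + 5 = 6)
a(O, n) = 6 - O
16 + a(N, 4)*77 = 16 + (6 - 1*(-1))*77 = 16 + (6 + 1)*77 = 16 + 7*77 = 16 + 539 = 555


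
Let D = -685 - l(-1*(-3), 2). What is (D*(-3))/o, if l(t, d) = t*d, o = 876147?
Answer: 691/292049 ≈ 0.0023660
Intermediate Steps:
l(t, d) = d*t
D = -691 (D = -685 - 2*(-1*(-3)) = -685 - 2*3 = -685 - 1*6 = -685 - 6 = -691)
(D*(-3))/o = -691*(-3)/876147 = 2073*(1/876147) = 691/292049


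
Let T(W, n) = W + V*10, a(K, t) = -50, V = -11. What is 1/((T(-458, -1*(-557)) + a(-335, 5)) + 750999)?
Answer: 1/750381 ≈ 1.3327e-6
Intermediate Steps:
T(W, n) = -110 + W (T(W, n) = W - 11*10 = W - 110 = -110 + W)
1/((T(-458, -1*(-557)) + a(-335, 5)) + 750999) = 1/(((-110 - 458) - 50) + 750999) = 1/((-568 - 50) + 750999) = 1/(-618 + 750999) = 1/750381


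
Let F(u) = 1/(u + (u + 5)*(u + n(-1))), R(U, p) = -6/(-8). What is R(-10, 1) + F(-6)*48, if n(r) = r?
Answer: 195/4 ≈ 48.750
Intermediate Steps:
R(U, p) = 3/4 (R(U, p) = -6*(-1/8) = 3/4)
F(u) = 1/(u + (-1 + u)*(5 + u)) (F(u) = 1/(u + (u + 5)*(u - 1)) = 1/(u + (5 + u)*(-1 + u)) = 1/(u + (-1 + u)*(5 + u)))
R(-10, 1) + F(-6)*48 = 3/4 + 48/(-5 + (-6)**2 + 5*(-6)) = 3/4 + 48/(-5 + 36 - 30) = 3/4 + 48/1 = 3/4 + 1*48 = 3/4 + 48 = 195/4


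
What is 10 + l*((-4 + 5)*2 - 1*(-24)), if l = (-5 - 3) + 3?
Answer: -120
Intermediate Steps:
l = -5 (l = -8 + 3 = -5)
10 + l*((-4 + 5)*2 - 1*(-24)) = 10 - 5*((-4 + 5)*2 - 1*(-24)) = 10 - 5*(1*2 + 24) = 10 - 5*(2 + 24) = 10 - 5*26 = 10 - 130 = -120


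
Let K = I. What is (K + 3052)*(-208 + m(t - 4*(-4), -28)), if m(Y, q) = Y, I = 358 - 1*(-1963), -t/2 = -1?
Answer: -1020870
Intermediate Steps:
t = 2 (t = -2*(-1) = 2)
I = 2321 (I = 358 + 1963 = 2321)
K = 2321
(K + 3052)*(-208 + m(t - 4*(-4), -28)) = (2321 + 3052)*(-208 + (2 - 4*(-4))) = 5373*(-208 + (2 + 16)) = 5373*(-208 + 18) = 5373*(-190) = -1020870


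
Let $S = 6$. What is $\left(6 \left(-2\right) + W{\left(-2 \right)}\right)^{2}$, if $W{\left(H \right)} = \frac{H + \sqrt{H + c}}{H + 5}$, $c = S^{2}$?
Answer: $\frac{\left(38 - \sqrt{34}\right)^{2}}{9} \approx 114.98$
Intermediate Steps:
$c = 36$ ($c = 6^{2} = 36$)
$W{\left(H \right)} = \frac{H + \sqrt{36 + H}}{5 + H}$ ($W{\left(H \right)} = \frac{H + \sqrt{H + 36}}{H + 5} = \frac{H + \sqrt{36 + H}}{5 + H}$)
$\left(6 \left(-2\right) + W{\left(-2 \right)}\right)^{2} = \left(6 \left(-2\right) + \frac{-2 + \sqrt{36 - 2}}{5 - 2}\right)^{2} = \left(-12 + \frac{-2 + \sqrt{34}}{3}\right)^{2} = \left(-12 - \left(\frac{2}{3} - \frac{\sqrt{34}}{3}\right)\right)^{2} = \left(- \frac{38}{3} + \frac{\sqrt{34}}{3}\right)^{2}$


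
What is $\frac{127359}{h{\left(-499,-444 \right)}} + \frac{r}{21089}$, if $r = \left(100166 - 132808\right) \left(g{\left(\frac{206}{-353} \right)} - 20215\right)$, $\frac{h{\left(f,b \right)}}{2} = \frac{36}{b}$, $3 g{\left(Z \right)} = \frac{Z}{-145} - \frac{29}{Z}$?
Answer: $- \frac{167689013447060929}{222364735790} \approx -7.5412 \cdot 10^{5}$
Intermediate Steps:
$g{\left(Z \right)} = - \frac{29}{3 Z} - \frac{Z}{435}$ ($g{\left(Z \right)} = \frac{\frac{Z}{-145} - \frac{29}{Z}}{3} = \frac{Z \left(- \frac{1}{145}\right) - \frac{29}{Z}}{3} = \frac{- \frac{Z}{145} - \frac{29}{Z}}{3} = \frac{- \frac{29}{Z} - \frac{Z}{145}}{3} = - \frac{29}{3 Z} - \frac{Z}{435}$)
$h{\left(f,b \right)} = \frac{72}{b}$ ($h{\left(f,b \right)} = 2 \frac{36}{b} = \frac{72}{b}$)
$r = \frac{3475956965028583}{5272055}$ ($r = \left(100166 - 132808\right) \left(\frac{-4205 - \left(\frac{206}{-353}\right)^{2}}{435 \frac{206}{-353}} - 20215\right) = - 32642 \left(\frac{-4205 - \left(206 \left(- \frac{1}{353}\right)\right)^{2}}{435 \cdot 206 \left(- \frac{1}{353}\right)} - 20215\right) = - 32642 \left(\frac{-4205 - \left(- \frac{206}{353}\right)^{2}}{435 \left(- \frac{206}{353}\right)} - 20215\right) = - 32642 \left(\frac{1}{435} \left(- \frac{353}{206}\right) \left(-4205 - \frac{42436}{124609}\right) - 20215\right) = - 32642 \left(\frac{1}{435} \left(- \frac{353}{206}\right) \left(- \frac{524023281}{124609}\right) - 20215\right) = - 32642 \left(\frac{174674427}{10544110} - 20215\right) = \left(-32642\right) \left(- \frac{212974509223}{10544110}\right) = \frac{3475956965028583}{5272055} \approx 6.5932 \cdot 10^{8}$)
$\frac{127359}{h{\left(-499,-444 \right)}} + \frac{r}{21089} = \frac{127359}{72 \frac{1}{-444}} + \frac{3475956965028583}{5272055 \cdot 21089} = \frac{127359}{72 \left(- \frac{1}{444}\right)} + \frac{3475956965028583}{5272055} \cdot \frac{1}{21089} = \frac{127359}{- \frac{6}{37}} + \frac{3475956965028583}{111182367895} = 127359 \left(- \frac{37}{6}\right) + \frac{3475956965028583}{111182367895} = - \frac{1570761}{2} + \frac{3475956965028583}{111182367895} = - \frac{167689013447060929}{222364735790}$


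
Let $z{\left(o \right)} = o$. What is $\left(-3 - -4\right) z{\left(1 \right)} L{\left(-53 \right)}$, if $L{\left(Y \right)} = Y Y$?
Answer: $2809$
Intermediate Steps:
$L{\left(Y \right)} = Y^{2}$
$\left(-3 - -4\right) z{\left(1 \right)} L{\left(-53 \right)} = \left(-3 - -4\right) 1 \left(-53\right)^{2} = \left(-3 + 4\right) 1 \cdot 2809 = 1 \cdot 1 \cdot 2809 = 1 \cdot 2809 = 2809$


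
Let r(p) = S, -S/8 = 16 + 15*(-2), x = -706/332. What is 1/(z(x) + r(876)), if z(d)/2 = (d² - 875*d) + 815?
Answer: 13778/75399135 ≈ 0.00018273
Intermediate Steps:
x = -353/166 (x = -706*1/332 = -353/166 ≈ -2.1265)
z(d) = 1630 - 1750*d + 2*d² (z(d) = 2*((d² - 875*d) + 815) = 2*(815 + d² - 875*d) = 1630 - 1750*d + 2*d²)
S = 112 (S = -8*(16 + 15*(-2)) = -8*(16 - 30) = -8*(-14) = 112)
r(p) = 112
1/(z(x) + r(876)) = 1/((1630 - 1750*(-353/166) + 2*(-353/166)²) + 112) = 1/((1630 + 308875/83 + 2*(124609/27556)) + 112) = 1/((1630 + 308875/83 + 124609/13778) + 112) = 1/(73855999/13778 + 112) = 1/(75399135/13778) = 13778/75399135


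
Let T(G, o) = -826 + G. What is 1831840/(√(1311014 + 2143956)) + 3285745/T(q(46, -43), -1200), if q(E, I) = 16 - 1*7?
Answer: -3285745/817 + 183184*√3454970/345497 ≈ -3036.2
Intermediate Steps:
q(E, I) = 9 (q(E, I) = 16 - 7 = 9)
1831840/(√(1311014 + 2143956)) + 3285745/T(q(46, -43), -1200) = 1831840/(√(1311014 + 2143956)) + 3285745/(-826 + 9) = 1831840/(√3454970) + 3285745/(-817) = 1831840*(√3454970/3454970) + 3285745*(-1/817) = 183184*√3454970/345497 - 3285745/817 = -3285745/817 + 183184*√3454970/345497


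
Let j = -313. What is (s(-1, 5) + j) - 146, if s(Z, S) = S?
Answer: -454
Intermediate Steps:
(s(-1, 5) + j) - 146 = (5 - 313) - 146 = -308 - 146 = -454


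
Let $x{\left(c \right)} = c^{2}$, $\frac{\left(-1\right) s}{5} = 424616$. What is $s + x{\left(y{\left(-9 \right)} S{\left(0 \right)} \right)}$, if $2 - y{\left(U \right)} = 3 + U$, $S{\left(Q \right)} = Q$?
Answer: $-2123080$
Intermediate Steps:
$y{\left(U \right)} = -1 - U$ ($y{\left(U \right)} = 2 - \left(3 + U\right) = -1 - U$)
$s = -2123080$ ($s = \left(-5\right) 424616 = -2123080$)
$s + x{\left(y{\left(-9 \right)} S{\left(0 \right)} \right)} = -2123080 + \left(\left(-1 - -9\right) 0\right)^{2} = -2123080 + \left(\left(-1 + 9\right) 0\right)^{2} = -2123080 + \left(8 \cdot 0\right)^{2} = -2123080 + 0^{2} = -2123080 + 0 = -2123080$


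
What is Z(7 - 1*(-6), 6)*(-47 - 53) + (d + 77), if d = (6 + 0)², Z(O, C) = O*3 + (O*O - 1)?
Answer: -20587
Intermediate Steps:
Z(O, C) = -1 + O² + 3*O (Z(O, C) = 3*O + (O² - 1) = 3*O + (-1 + O²) = -1 + O² + 3*O)
d = 36 (d = 6² = 36)
Z(7 - 1*(-6), 6)*(-47 - 53) + (d + 77) = (-1 + (7 - 1*(-6))² + 3*(7 - 1*(-6)))*(-47 - 53) + (36 + 77) = (-1 + (7 + 6)² + 3*(7 + 6))*(-100) + 113 = (-1 + 13² + 3*13)*(-100) + 113 = (-1 + 169 + 39)*(-100) + 113 = 207*(-100) + 113 = -20700 + 113 = -20587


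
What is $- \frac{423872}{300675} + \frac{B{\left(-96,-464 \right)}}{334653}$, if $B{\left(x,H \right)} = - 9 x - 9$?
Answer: $- \frac{47197653097}{33540596925} \approx -1.4072$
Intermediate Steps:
$B{\left(x,H \right)} = -9 - 9 x$
$- \frac{423872}{300675} + \frac{B{\left(-96,-464 \right)}}{334653} = - \frac{423872}{300675} + \frac{-9 - -864}{334653} = \left(-423872\right) \frac{1}{300675} + \left(-9 + 864\right) \frac{1}{334653} = - \frac{423872}{300675} + 855 \cdot \frac{1}{334653} = - \frac{423872}{300675} + \frac{285}{111551} = - \frac{47197653097}{33540596925}$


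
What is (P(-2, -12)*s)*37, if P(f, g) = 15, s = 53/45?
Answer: 1961/3 ≈ 653.67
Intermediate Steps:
s = 53/45 (s = 53*(1/45) = 53/45 ≈ 1.1778)
(P(-2, -12)*s)*37 = (15*(53/45))*37 = (53/3)*37 = 1961/3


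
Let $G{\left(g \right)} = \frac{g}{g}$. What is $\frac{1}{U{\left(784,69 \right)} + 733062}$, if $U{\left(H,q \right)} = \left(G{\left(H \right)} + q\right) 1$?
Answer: $\frac{1}{733132} \approx 1.364 \cdot 10^{-6}$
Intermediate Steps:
$G{\left(g \right)} = 1$
$U{\left(H,q \right)} = 1 + q$ ($U{\left(H,q \right)} = \left(1 + q\right) 1 = 1 + q$)
$\frac{1}{U{\left(784,69 \right)} + 733062} = \frac{1}{\left(1 + 69\right) + 733062} = \frac{1}{70 + 733062} = \frac{1}{733132}$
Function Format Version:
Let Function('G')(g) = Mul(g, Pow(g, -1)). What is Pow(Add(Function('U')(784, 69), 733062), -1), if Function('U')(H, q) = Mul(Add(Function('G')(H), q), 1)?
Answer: Rational(1, 733132) ≈ 1.3640e-6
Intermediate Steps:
Function('G')(g) = 1
Function('U')(H, q) = Add(1, q) (Function('U')(H, q) = Mul(Add(1, q), 1) = Add(1, q))
Pow(Add(Function('U')(784, 69), 733062), -1) = Pow(Add(Add(1, 69), 733062), -1) = Pow(Add(70, 733062), -1) = Pow(733132, -1) = Rational(1, 733132)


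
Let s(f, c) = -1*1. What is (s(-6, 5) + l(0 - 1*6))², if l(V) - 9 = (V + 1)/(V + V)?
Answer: 10201/144 ≈ 70.840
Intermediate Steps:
s(f, c) = -1
l(V) = 9 + (1 + V)/(2*V) (l(V) = 9 + (V + 1)/(V + V) = 9 + (1 + V)/((2*V)) = 9 + (1 + V)*(1/(2*V)) = 9 + (1 + V)/(2*V))
(s(-6, 5) + l(0 - 1*6))² = (-1 + (1 + 19*(0 - 1*6))/(2*(0 - 1*6)))² = (-1 + (1 + 19*(0 - 6))/(2*(0 - 6)))² = (-1 + (½)*(1 + 19*(-6))/(-6))² = (-1 + (½)*(-⅙)*(1 - 114))² = (-1 + (½)*(-⅙)*(-113))² = (-1 + 113/12)² = (101/12)² = 10201/144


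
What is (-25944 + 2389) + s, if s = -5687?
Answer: -29242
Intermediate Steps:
(-25944 + 2389) + s = (-25944 + 2389) - 5687 = -23555 - 5687 = -29242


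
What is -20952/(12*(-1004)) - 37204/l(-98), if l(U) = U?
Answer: 9380981/24598 ≈ 381.37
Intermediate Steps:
-20952/(12*(-1004)) - 37204/l(-98) = -20952/(12*(-1004)) - 37204/(-98) = -20952/(-12048) - 37204*(-1/98) = -20952*(-1/12048) + 18602/49 = 873/502 + 18602/49 = 9380981/24598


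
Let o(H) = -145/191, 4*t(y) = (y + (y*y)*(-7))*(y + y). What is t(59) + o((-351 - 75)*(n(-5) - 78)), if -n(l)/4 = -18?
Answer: -136963571/191 ≈ -7.1709e+5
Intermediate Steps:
t(y) = y*(y - 7*y**2)/2 (t(y) = ((y + (y*y)*(-7))*(y + y))/4 = ((y + y**2*(-7))*(2*y))/4 = ((y - 7*y**2)*(2*y))/4 = (2*y*(y - 7*y**2))/4 = y*(y - 7*y**2)/2)
n(l) = 72 (n(l) = -4*(-18) = 72)
o(H) = -145/191 (o(H) = -145*1/191 = -145/191)
t(59) + o((-351 - 75)*(n(-5) - 78)) = (1/2)*59**2*(1 - 7*59) - 145/191 = (1/2)*3481*(1 - 413) - 145/191 = (1/2)*3481*(-412) - 145/191 = -717086 - 145/191 = -136963571/191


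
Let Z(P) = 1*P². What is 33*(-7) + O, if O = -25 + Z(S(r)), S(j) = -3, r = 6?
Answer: -247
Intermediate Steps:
Z(P) = P²
O = -16 (O = -25 + (-3)² = -25 + 9 = -16)
33*(-7) + O = 33*(-7) - 16 = -231 - 16 = -247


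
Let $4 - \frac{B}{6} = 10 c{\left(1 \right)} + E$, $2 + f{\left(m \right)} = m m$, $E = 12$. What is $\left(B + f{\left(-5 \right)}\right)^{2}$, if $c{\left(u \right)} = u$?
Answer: $7225$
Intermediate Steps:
$f{\left(m \right)} = -2 + m^{2}$ ($f{\left(m \right)} = -2 + m m = -2 + m^{2}$)
$B = -108$ ($B = 24 - 6 \left(10 \cdot 1 + 12\right) = 24 - 6 \left(10 + 12\right) = 24 - 132 = -108$)
$\left(B + f{\left(-5 \right)}\right)^{2} = \left(-108 - \left(2 - \left(-5\right)^{2}\right)\right)^{2} = \left(-108 + \left(-2 + 25\right)\right)^{2} = \left(-108 + 23\right)^{2} = \left(-85\right)^{2} = 7225$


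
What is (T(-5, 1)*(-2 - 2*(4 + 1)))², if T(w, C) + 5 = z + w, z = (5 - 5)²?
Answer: 14400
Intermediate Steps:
z = 0 (z = 0² = 0)
T(w, C) = -5 + w (T(w, C) = -5 + (0 + w) = -5 + w)
(T(-5, 1)*(-2 - 2*(4 + 1)))² = ((-5 - 5)*(-2 - 2*(4 + 1)))² = (-10*(-2 - 2*5))² = (-10*(-2 - 10))² = (-10*(-12))² = 120² = 14400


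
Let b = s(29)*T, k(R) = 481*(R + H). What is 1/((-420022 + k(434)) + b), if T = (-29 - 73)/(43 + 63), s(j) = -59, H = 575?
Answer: 53/3464280 ≈ 1.5299e-5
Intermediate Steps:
T = -51/53 (T = -102/106 = -102*1/106 = -51/53 ≈ -0.96226)
k(R) = 276575 + 481*R (k(R) = 481*(R + 575) = 481*(575 + R) = 276575 + 481*R)
b = 3009/53 (b = -59*(-51/53) = 3009/53 ≈ 56.774)
1/((-420022 + k(434)) + b) = 1/((-420022 + (276575 + 481*434)) + 3009/53) = 1/((-420022 + (276575 + 208754)) + 3009/53) = 1/((-420022 + 485329) + 3009/53) = 1/(65307 + 3009/53) = 1/(3464280/53) = 53/3464280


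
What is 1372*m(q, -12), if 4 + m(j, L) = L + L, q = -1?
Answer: -38416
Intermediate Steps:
m(j, L) = -4 + 2*L (m(j, L) = -4 + (L + L) = -4 + 2*L)
1372*m(q, -12) = 1372*(-4 + 2*(-12)) = 1372*(-4 - 24) = 1372*(-28) = -38416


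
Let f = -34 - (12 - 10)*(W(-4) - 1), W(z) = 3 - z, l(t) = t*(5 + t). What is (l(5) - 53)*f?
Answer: 138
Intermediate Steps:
f = -46 (f = -34 - (12 - 10)*((3 - 1*(-4)) - 1) = -34 - 2*((3 + 4) - 1) = -34 - 2*(7 - 1) = -34 - 2*6 = -34 - 1*12 = -34 - 12 = -46)
(l(5) - 53)*f = (5*(5 + 5) - 53)*(-46) = (5*10 - 53)*(-46) = (50 - 53)*(-46) = -3*(-46) = 138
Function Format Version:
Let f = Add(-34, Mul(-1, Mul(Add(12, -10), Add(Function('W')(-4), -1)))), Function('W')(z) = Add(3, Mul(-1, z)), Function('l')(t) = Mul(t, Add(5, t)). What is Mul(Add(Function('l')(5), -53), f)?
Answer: 138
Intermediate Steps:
f = -46 (f = Add(-34, Mul(-1, Mul(Add(12, -10), Add(Add(3, Mul(-1, -4)), -1)))) = Add(-34, Mul(-1, Mul(2, Add(Add(3, 4), -1)))) = Add(-34, Mul(-1, Mul(2, Add(7, -1)))) = Add(-34, Mul(-1, Mul(2, 6))) = Add(-34, Mul(-1, 12)) = Add(-34, -12) = -46)
Mul(Add(Function('l')(5), -53), f) = Mul(Add(Mul(5, Add(5, 5)), -53), -46) = Mul(Add(Mul(5, 10), -53), -46) = Mul(Add(50, -53), -46) = Mul(-3, -46) = 138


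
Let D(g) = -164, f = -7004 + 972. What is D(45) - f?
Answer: 5868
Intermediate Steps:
f = -6032
D(45) - f = -164 - 1*(-6032) = -164 + 6032 = 5868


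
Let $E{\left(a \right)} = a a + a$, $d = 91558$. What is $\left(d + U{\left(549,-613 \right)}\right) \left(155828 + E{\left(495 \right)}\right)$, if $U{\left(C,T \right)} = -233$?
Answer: $36653106100$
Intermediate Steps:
$E{\left(a \right)} = a + a^{2}$ ($E{\left(a \right)} = a^{2} + a = a + a^{2}$)
$\left(d + U{\left(549,-613 \right)}\right) \left(155828 + E{\left(495 \right)}\right) = \left(91558 - 233\right) \left(155828 + 495 \left(1 + 495\right)\right) = 91325 \left(155828 + 495 \cdot 496\right) = 91325 \left(155828 + 245520\right) = 91325 \cdot 401348 = 36653106100$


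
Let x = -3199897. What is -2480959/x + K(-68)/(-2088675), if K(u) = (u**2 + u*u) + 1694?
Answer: 5146903766351/6683544866475 ≈ 0.77009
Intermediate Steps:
K(u) = 1694 + 2*u**2 (K(u) = (u**2 + u**2) + 1694 = 2*u**2 + 1694 = 1694 + 2*u**2)
-2480959/x + K(-68)/(-2088675) = -2480959/(-3199897) + (1694 + 2*(-68)**2)/(-2088675) = -2480959*(-1/3199897) + (1694 + 2*4624)*(-1/2088675) = 2480959/3199897 + (1694 + 9248)*(-1/2088675) = 2480959/3199897 + 10942*(-1/2088675) = 2480959/3199897 - 10942/2088675 = 5146903766351/6683544866475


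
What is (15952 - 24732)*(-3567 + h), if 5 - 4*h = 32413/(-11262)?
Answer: 352511497135/11262 ≈ 3.1301e+7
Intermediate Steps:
h = 88723/45048 (h = 5/4 - 32413/(4*(-11262)) = 5/4 - 32413*(-1)/(4*11262) = 5/4 - 1/4*(-32413/11262) = 5/4 + 32413/45048 = 88723/45048 ≈ 1.9695)
(15952 - 24732)*(-3567 + h) = (15952 - 24732)*(-3567 + 88723/45048) = -8780*(-160597493/45048) = 352511497135/11262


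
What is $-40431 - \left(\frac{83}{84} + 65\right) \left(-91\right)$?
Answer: $- \frac{413113}{12} \approx -34426.0$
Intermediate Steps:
$-40431 - \left(\frac{83}{84} + 65\right) \left(-91\right) = -40431 - \frac{5543}{84} \left(-91\right) = -40431 - - \frac{72059}{12} = -40431 + \frac{72059}{12} = - \frac{413113}{12}$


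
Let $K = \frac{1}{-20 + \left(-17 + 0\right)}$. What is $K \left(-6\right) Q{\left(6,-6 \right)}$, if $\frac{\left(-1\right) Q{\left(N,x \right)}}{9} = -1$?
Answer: $\frac{54}{37} \approx 1.4595$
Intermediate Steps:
$Q{\left(N,x \right)} = 9$ ($Q{\left(N,x \right)} = \left(-9\right) \left(-1\right) = 9$)
$K = - \frac{1}{37}$ ($K = \frac{1}{-20 - 17} = \frac{1}{-37} = - \frac{1}{37} \approx -0.027027$)
$K \left(-6\right) Q{\left(6,-6 \right)} = \left(- \frac{1}{37}\right) \left(-6\right) 9 = \frac{6}{37} \cdot 9 = \frac{54}{37}$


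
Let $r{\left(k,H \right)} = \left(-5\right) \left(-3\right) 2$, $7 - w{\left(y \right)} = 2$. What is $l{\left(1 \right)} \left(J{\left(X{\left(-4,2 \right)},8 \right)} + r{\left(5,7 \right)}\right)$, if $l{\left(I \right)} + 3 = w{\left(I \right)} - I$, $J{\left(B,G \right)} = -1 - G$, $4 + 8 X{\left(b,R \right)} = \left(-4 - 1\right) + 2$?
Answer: $21$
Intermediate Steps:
$w{\left(y \right)} = 5$ ($w{\left(y \right)} = 7 - 2 = 5$)
$X{\left(b,R \right)} = - \frac{7}{8}$ ($X{\left(b,R \right)} = - \frac{1}{2} + \frac{\left(-4 - 1\right) + 2}{8} = - \frac{1}{2} + \frac{-5 + 2}{8} = - \frac{1}{2} + \frac{1}{8} \left(-3\right) = - \frac{1}{2} - \frac{3}{8} = - \frac{7}{8}$)
$r{\left(k,H \right)} = 30$ ($r{\left(k,H \right)} = 15 \cdot 2 = 30$)
$l{\left(I \right)} = 2 - I$ ($l{\left(I \right)} = -3 - \left(-5 + I\right) = 2 - I$)
$l{\left(1 \right)} \left(J{\left(X{\left(-4,2 \right)},8 \right)} + r{\left(5,7 \right)}\right) = \left(2 - 1\right) \left(\left(-1 - 8\right) + 30\right) = 1 \left(-9 + 30\right) = 1 \cdot 21 = 21$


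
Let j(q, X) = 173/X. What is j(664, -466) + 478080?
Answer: 222785107/466 ≈ 4.7808e+5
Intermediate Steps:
j(664, -466) + 478080 = 173/(-466) + 478080 = 173*(-1/466) + 478080 = -173/466 + 478080 = 222785107/466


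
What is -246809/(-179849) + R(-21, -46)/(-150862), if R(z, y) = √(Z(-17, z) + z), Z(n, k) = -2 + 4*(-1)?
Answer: 246809/179849 - 3*I*√3/150862 ≈ 1.3723 - 3.4443e-5*I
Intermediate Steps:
Z(n, k) = -6 (Z(n, k) = -2 - 4 = -6)
R(z, y) = √(-6 + z)
-246809/(-179849) + R(-21, -46)/(-150862) = -246809/(-179849) + √(-6 - 21)/(-150862) = -246809*(-1/179849) + √(-27)*(-1/150862) = 246809/179849 + (3*I*√3)*(-1/150862) = 246809/179849 - 3*I*√3/150862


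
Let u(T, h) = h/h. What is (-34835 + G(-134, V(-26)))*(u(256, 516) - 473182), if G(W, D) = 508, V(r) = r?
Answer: 16242884187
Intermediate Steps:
u(T, h) = 1
(-34835 + G(-134, V(-26)))*(u(256, 516) - 473182) = (-34835 + 508)*(1 - 473182) = -34327*(-473181) = 16242884187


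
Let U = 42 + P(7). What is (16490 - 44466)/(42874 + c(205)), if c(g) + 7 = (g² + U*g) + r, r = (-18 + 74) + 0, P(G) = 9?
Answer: -27976/95403 ≈ -0.29324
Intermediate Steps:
r = 56 (r = 56 + 0 = 56)
U = 51 (U = 42 + 9 = 51)
c(g) = 49 + g² + 51*g (c(g) = -7 + ((g² + 51*g) + 56) = -7 + (56 + g² + 51*g) = 49 + g² + 51*g)
(16490 - 44466)/(42874 + c(205)) = (16490 - 44466)/(42874 + (49 + 205² + 51*205)) = -27976/(42874 + (49 + 42025 + 10455)) = -27976/(42874 + 52529) = -27976/95403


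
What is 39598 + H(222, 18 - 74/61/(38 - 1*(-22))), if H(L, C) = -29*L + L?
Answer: 33382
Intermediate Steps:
H(L, C) = -28*L
39598 + H(222, 18 - 74/61/(38 - 1*(-22))) = 39598 - 28*222 = 39598 - 6216 = 33382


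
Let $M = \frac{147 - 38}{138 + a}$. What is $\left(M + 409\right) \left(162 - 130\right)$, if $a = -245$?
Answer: $\frac{1396928}{107} \approx 13055.0$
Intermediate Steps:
$M = - \frac{109}{107}$ ($M = \frac{147 - 38}{138 - 245} = \frac{109}{-107} = 109 \left(- \frac{1}{107}\right) = - \frac{109}{107} \approx -1.0187$)
$\left(M + 409\right) \left(162 - 130\right) = \left(- \frac{109}{107} + 409\right) \left(162 - 130\right) = \frac{43654}{107} \cdot 32 = \frac{1396928}{107}$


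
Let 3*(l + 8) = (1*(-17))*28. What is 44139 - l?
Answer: 132917/3 ≈ 44306.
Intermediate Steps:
l = -500/3 (l = -8 + ((1*(-17))*28)/3 = -8 + (-17*28)/3 = -8 + (⅓)*(-476) = -8 - 476/3 = -500/3 ≈ -166.67)
44139 - l = 44139 - 1*(-500/3) = 44139 + 500/3 = 132917/3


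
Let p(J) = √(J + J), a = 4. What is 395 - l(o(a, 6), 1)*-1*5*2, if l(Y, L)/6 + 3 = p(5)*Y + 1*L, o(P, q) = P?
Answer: 275 + 240*√10 ≈ 1033.9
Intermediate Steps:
p(J) = √2*√J (p(J) = √(2*J) = √2*√J)
l(Y, L) = -18 + 6*L + 6*Y*√10 (l(Y, L) = -18 + 6*((√2*√5)*Y + 1*L) = -18 + 6*(√10*Y + L) = -18 + 6*(Y*√10 + L) = -18 + 6*(L + Y*√10) = -18 + (6*L + 6*Y*√10) = -18 + 6*L + 6*Y*√10)
395 - l(o(a, 6), 1)*-1*5*2 = 395 - (-18 + 6*1 + 6*4*√10)*-1*5*2 = 395 - (-18 + 6 + 24*√10)*(-5*2) = 395 - (-12 + 24*√10)*(-10) = 395 - (120 - 240*√10) = 395 + (-120 + 240*√10) = 275 + 240*√10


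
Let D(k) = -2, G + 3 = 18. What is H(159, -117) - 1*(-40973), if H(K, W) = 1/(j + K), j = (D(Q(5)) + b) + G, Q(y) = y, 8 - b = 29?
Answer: 6186924/151 ≈ 40973.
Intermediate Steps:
b = -21 (b = 8 - 1*29 = 8 - 29 = -21)
G = 15 (G = -3 + 18 = 15)
j = -8 (j = (-2 - 21) + 15 = -23 + 15 = -8)
H(K, W) = 1/(-8 + K)
H(159, -117) - 1*(-40973) = 1/(-8 + 159) - 1*(-40973) = 1/151 + 40973 = 6186924/151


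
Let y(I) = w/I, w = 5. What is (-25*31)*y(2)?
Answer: -3875/2 ≈ -1937.5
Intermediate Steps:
y(I) = 5/I
(-25*31)*y(2) = (-25*31)*(5/2) = -3875/2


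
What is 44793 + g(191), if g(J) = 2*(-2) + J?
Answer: 44980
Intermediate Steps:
g(J) = -4 + J
44793 + g(191) = 44793 + (-4 + 191) = 44793 + 187 = 44980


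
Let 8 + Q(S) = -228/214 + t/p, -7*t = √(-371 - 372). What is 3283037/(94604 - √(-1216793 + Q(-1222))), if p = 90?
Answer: 73769841390/(2125751880 - √7490*√(-82024627230 - 107*I*√743)) ≈ 34.698 - 0.40458*I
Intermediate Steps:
t = -I*√743/7 (t = -√(-371 - 372)/7 = -I*√743/7 ≈ -3.894*I)
Q(S) = -970/107 - I*√743/630 (Q(S) = -8 + (-228/214 - I*√743/7/90) = -8 + (-228*1/214 - I*√743/7*(1/90)) = -8 + (-114/107 - I*√743/630) = -970/107 - I*√743/630)
3283037/(94604 - √(-1216793 + Q(-1222))) = 3283037/(94604 - √(-1216793 + (-970/107 - I*√743/630))) = 3283037/(94604 - √(-130197821/107 - I*√743/630))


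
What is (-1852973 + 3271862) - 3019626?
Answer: -1600737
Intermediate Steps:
(-1852973 + 3271862) - 3019626 = 1418889 - 3019626 = -1600737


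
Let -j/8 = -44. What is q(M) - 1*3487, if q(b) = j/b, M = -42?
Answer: -73403/21 ≈ -3495.4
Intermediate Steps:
j = 352 (j = -8*(-44) = 352)
q(b) = 352/b
q(M) - 1*3487 = 352/(-42) - 1*3487 = 352*(-1/42) - 3487 = -176/21 - 3487 = -73403/21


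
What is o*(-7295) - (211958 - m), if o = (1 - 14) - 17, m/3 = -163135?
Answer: -482513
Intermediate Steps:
m = -489405 (m = 3*(-163135) = -489405)
o = -30 (o = -13 - 17 = -30)
o*(-7295) - (211958 - m) = -30*(-7295) - (211958 - 1*(-489405)) = 218850 - (211958 + 489405) = 218850 - 1*701363 = 218850 - 701363 = -482513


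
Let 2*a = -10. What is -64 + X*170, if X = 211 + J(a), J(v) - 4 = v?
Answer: 35636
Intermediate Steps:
a = -5 (a = (½)*(-10) = -5)
J(v) = 4 + v
X = 210 (X = 211 + (4 - 5) = 211 - 1 = 210)
-64 + X*170 = -64 + 210*170 = -64 + 35700 = 35636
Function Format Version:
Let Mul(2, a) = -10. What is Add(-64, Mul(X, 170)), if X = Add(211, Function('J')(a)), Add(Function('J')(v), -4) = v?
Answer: 35636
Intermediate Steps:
a = -5 (a = Mul(Rational(1, 2), -10) = -5)
Function('J')(v) = Add(4, v)
X = 210 (X = Add(211, Add(4, -5)) = Add(211, -1) = 210)
Add(-64, Mul(X, 170)) = Add(-64, Mul(210, 170)) = Add(-64, 35700) = 35636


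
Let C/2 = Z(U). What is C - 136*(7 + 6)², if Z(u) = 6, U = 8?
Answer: -22972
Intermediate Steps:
C = 12 (C = 2*6 = 12)
C - 136*(7 + 6)² = 12 - 136*(7 + 6)² = 12 - 136*13² = 12 - 136*169 = 12 - 22984 = -22972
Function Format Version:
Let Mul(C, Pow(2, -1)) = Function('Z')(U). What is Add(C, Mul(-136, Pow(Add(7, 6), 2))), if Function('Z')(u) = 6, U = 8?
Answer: -22972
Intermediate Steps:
C = 12 (C = Mul(2, 6) = 12)
Add(C, Mul(-136, Pow(Add(7, 6), 2))) = Add(12, Mul(-136, Pow(Add(7, 6), 2))) = Add(12, Mul(-136, Pow(13, 2))) = Add(12, Mul(-136, 169)) = Add(12, -22984) = -22972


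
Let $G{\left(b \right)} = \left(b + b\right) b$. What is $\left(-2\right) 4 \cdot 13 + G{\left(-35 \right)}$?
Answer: $2346$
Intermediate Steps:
$G{\left(b \right)} = 2 b^{2}$ ($G{\left(b \right)} = 2 b b = 2 b^{2}$)
$\left(-2\right) 4 \cdot 13 + G{\left(-35 \right)} = \left(-2\right) 4 \cdot 13 + 2 \left(-35\right)^{2} = \left(-8\right) 13 + 2 \cdot 1225 = -104 + 2450 = 2346$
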